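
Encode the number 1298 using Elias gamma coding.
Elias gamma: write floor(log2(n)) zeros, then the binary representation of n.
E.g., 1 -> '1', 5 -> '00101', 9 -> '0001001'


num_bits = floor(log2(1298)) + 1 = 11
leading_zeros = num_bits - 1 = 10
binary(1298) = 10100010010

Elias gamma(1298) = '0000000000' + '10100010010' = 000000000010100010010 (21 bits)


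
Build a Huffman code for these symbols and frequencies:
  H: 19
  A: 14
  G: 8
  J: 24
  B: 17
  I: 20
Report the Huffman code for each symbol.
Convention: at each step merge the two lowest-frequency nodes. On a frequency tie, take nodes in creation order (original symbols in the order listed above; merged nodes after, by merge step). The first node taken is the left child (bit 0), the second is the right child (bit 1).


Huffman tree construction:
Step 1: Merge G(8) + A(14) = 22
Step 2: Merge B(17) + H(19) = 36
Step 3: Merge I(20) + (G+A)(22) = 42
Step 4: Merge J(24) + (B+H)(36) = 60
Step 5: Merge (I+(G+A))(42) + (J+(B+H))(60) = 102
Read each symbol's code off the tree from the root (left child = 0, right child = 1).

Codes:
  H: 111 (length 3)
  A: 011 (length 3)
  G: 010 (length 3)
  J: 10 (length 2)
  B: 110 (length 3)
  I: 00 (length 2)
Average code length: 262/102 = 2.5686 bits/symbol


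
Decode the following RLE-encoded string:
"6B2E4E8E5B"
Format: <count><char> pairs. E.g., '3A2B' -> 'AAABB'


Expanding each <count><char> pair:
  6B -> 'BBBBBB'
  2E -> 'EE'
  4E -> 'EEEE'
  8E -> 'EEEEEEEE'
  5B -> 'BBBBB'

Decoded = BBBBBBEEEEEEEEEEEEEEBBBBB


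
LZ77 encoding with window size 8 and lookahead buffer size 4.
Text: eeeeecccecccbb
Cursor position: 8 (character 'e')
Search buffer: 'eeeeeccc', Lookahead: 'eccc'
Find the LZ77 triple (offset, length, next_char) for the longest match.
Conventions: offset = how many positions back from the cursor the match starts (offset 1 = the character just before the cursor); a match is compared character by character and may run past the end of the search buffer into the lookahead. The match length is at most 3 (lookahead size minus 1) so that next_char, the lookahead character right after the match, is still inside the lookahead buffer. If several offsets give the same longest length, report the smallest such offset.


Try each offset into the search buffer:
  offset=1 (pos 7, char 'c'): match length 0
  offset=2 (pos 6, char 'c'): match length 0
  offset=3 (pos 5, char 'c'): match length 0
  offset=4 (pos 4, char 'e'): match length 3
  offset=5 (pos 3, char 'e'): match length 1
  offset=6 (pos 2, char 'e'): match length 1
  offset=7 (pos 1, char 'e'): match length 1
  offset=8 (pos 0, char 'e'): match length 1
Longest match has length 3 at offset 4.
next_char = character at position 8 + 3 = 11 -> 'c'

Best match: offset=4, length=3 (matching 'ecc' starting at position 4)
LZ77 triple: (4, 3, 'c')


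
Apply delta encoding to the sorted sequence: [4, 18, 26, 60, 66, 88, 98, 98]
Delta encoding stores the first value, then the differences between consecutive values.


First value: 4
Deltas:
  18 - 4 = 14
  26 - 18 = 8
  60 - 26 = 34
  66 - 60 = 6
  88 - 66 = 22
  98 - 88 = 10
  98 - 98 = 0


Delta encoded: [4, 14, 8, 34, 6, 22, 10, 0]


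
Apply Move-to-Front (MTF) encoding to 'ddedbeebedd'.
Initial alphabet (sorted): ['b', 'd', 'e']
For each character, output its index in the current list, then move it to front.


MTF encoding:
'd': index 1 in ['b', 'd', 'e'] -> ['d', 'b', 'e']
'd': index 0 in ['d', 'b', 'e'] -> ['d', 'b', 'e']
'e': index 2 in ['d', 'b', 'e'] -> ['e', 'd', 'b']
'd': index 1 in ['e', 'd', 'b'] -> ['d', 'e', 'b']
'b': index 2 in ['d', 'e', 'b'] -> ['b', 'd', 'e']
'e': index 2 in ['b', 'd', 'e'] -> ['e', 'b', 'd']
'e': index 0 in ['e', 'b', 'd'] -> ['e', 'b', 'd']
'b': index 1 in ['e', 'b', 'd'] -> ['b', 'e', 'd']
'e': index 1 in ['b', 'e', 'd'] -> ['e', 'b', 'd']
'd': index 2 in ['e', 'b', 'd'] -> ['d', 'e', 'b']
'd': index 0 in ['d', 'e', 'b'] -> ['d', 'e', 'b']


Output: [1, 0, 2, 1, 2, 2, 0, 1, 1, 2, 0]


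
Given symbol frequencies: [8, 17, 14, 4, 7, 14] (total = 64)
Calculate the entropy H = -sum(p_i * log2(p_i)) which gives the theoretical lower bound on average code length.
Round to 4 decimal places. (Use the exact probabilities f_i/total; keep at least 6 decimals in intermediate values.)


Per-symbol terms -p_i * log2(p_i) with p_i = f_i/64:
  p = 8/64 = 0.125000: log2(p) = -3.000000, -p*log2(p) = 0.375000
  p = 17/64 = 0.265625: log2(p) = -1.912537, -p*log2(p) = 0.508018
  p = 14/64 = 0.218750: log2(p) = -2.192645, -p*log2(p) = 0.479641
  p = 4/64 = 0.062500: log2(p) = -4.000000, -p*log2(p) = 0.250000
  p = 7/64 = 0.109375: log2(p) = -3.192645, -p*log2(p) = 0.349196
  p = 14/64 = 0.218750: log2(p) = -2.192645, -p*log2(p) = 0.479641
H = 0.375000 + 0.508018 + 0.479641 + 0.250000 + 0.349196 + 0.479641 = 2.441496

H = 2.4415 bits/symbol


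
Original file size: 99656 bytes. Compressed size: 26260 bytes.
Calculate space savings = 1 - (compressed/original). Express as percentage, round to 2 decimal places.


ratio = compressed/original = 26260/99656 = 0.263506
savings = 1 - ratio = 1 - 0.263506 = 0.736494
as a percentage: 0.736494 * 100 = 73.65%

Space savings = 1 - 26260/99656 = 73.65%


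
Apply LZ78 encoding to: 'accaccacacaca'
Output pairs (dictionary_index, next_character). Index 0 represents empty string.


LZ78 encoding steps:
Dictionary: {0: ''}
Step 1: w='' (idx 0), next='a' -> output (0, 'a'), add 'a' as idx 1
Step 2: w='' (idx 0), next='c' -> output (0, 'c'), add 'c' as idx 2
Step 3: w='c' (idx 2), next='a' -> output (2, 'a'), add 'ca' as idx 3
Step 4: w='c' (idx 2), next='c' -> output (2, 'c'), add 'cc' as idx 4
Step 5: w='a' (idx 1), next='c' -> output (1, 'c'), add 'ac' as idx 5
Step 6: w='ac' (idx 5), next='a' -> output (5, 'a'), add 'aca' as idx 6
Step 7: w='ca' (idx 3), end of input -> output (3, '')


Encoded: [(0, 'a'), (0, 'c'), (2, 'a'), (2, 'c'), (1, 'c'), (5, 'a'), (3, '')]


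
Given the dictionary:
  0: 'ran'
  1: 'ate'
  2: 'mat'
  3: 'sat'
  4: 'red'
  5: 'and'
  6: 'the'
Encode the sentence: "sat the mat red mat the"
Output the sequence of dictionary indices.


Look up each word in the dictionary:
  'sat' -> 3
  'the' -> 6
  'mat' -> 2
  'red' -> 4
  'mat' -> 2
  'the' -> 6

Encoded: [3, 6, 2, 4, 2, 6]


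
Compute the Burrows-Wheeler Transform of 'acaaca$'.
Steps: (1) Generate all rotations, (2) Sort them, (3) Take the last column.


Rotations (sorted):
  0: $acaaca -> last char: a
  1: a$acaac -> last char: c
  2: aaca$ac -> last char: c
  3: aca$aca -> last char: a
  4: acaaca$ -> last char: $
  5: ca$acaa -> last char: a
  6: caaca$a -> last char: a


BWT = acca$aa


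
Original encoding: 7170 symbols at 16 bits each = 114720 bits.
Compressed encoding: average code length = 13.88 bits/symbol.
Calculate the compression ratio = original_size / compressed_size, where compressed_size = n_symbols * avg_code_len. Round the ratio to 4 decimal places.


original_size = n_symbols * orig_bits = 7170 * 16 = 114720 bits
compressed_size = n_symbols * avg_code_len = 7170 * 13.88 = 99519.6 bits
ratio = original_size / compressed_size = 114720 / 99519.6 = 1.1527

Compression ratio = 1.1527


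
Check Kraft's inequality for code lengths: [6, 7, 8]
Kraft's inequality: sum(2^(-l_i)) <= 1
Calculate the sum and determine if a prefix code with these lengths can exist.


Sum = 2^(-6) + 2^(-7) + 2^(-8)
    = 0.015625 + 0.0078125 + 0.00390625
    = 7/256 = 0.02734375
Since 0.02734375 <= 1, Kraft's inequality IS satisfied.
A prefix code with these lengths CAN exist.

Kraft sum = 0.02734375. Satisfied.


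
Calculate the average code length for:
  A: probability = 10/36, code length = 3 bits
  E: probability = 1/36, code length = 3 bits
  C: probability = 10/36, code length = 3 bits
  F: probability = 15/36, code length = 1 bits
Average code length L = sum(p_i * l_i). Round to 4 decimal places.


Weighted contributions p_i * l_i:
  A: (10/36) * 3 = 30/36
  E: (1/36) * 3 = 3/36
  C: (10/36) * 3 = 30/36
  F: (15/36) * 1 = 15/36
Sum = (30 + 3 + 30 + 15)/36 = 78/36

L = 78/36 = 2.1667 bits/symbol


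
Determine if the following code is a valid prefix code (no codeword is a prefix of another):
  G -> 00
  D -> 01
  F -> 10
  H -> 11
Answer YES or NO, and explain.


Checking each pair (does one codeword prefix another?):
  G='00' vs D='01': no prefix
  G='00' vs F='10': no prefix
  G='00' vs H='11': no prefix
  D='01' vs G='00': no prefix
  D='01' vs F='10': no prefix
  D='01' vs H='11': no prefix
  F='10' vs G='00': no prefix
  F='10' vs D='01': no prefix
  F='10' vs H='11': no prefix
  H='11' vs G='00': no prefix
  H='11' vs D='01': no prefix
  H='11' vs F='10': no prefix
No violation found over all pairs.

YES -- this is a valid prefix code. No codeword is a prefix of any other codeword.


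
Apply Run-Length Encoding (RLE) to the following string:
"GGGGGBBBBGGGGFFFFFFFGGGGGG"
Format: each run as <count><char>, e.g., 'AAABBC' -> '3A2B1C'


Scanning runs left to right:
  i=0: run of 'G' x 5 -> '5G'
  i=5: run of 'B' x 4 -> '4B'
  i=9: run of 'G' x 4 -> '4G'
  i=13: run of 'F' x 7 -> '7F'
  i=20: run of 'G' x 6 -> '6G'

RLE = 5G4B4G7F6G


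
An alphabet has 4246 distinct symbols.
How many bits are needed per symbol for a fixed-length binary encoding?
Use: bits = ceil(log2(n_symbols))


log2(4246) = 12.0519
Bracket: 2^12 = 4096 < 4246 <= 2^13 = 8192
So ceil(log2(4246)) = 13

bits = ceil(log2(4246)) = ceil(12.0519) = 13 bits


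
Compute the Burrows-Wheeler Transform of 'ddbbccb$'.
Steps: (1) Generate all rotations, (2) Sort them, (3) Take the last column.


Rotations (sorted):
  0: $ddbbccb -> last char: b
  1: b$ddbbcc -> last char: c
  2: bbccb$dd -> last char: d
  3: bccb$ddb -> last char: b
  4: cb$ddbbc -> last char: c
  5: ccb$ddbb -> last char: b
  6: dbbccb$d -> last char: d
  7: ddbbccb$ -> last char: $


BWT = bcdbcbd$


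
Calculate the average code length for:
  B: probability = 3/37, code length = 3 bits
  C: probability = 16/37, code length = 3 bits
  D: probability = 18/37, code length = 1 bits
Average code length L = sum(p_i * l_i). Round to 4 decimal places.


Weighted contributions p_i * l_i:
  B: (3/37) * 3 = 9/37
  C: (16/37) * 3 = 48/37
  D: (18/37) * 1 = 18/37
Sum = (9 + 48 + 18)/37 = 75/37

L = 75/37 = 2.0270 bits/symbol


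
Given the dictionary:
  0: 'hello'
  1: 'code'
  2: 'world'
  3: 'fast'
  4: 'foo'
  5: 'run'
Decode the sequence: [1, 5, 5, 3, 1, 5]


Look up each index in the dictionary:
  1 -> 'code'
  5 -> 'run'
  5 -> 'run'
  3 -> 'fast'
  1 -> 'code'
  5 -> 'run'

Decoded: "code run run fast code run"


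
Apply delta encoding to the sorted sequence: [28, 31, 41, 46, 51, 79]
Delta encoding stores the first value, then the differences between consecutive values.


First value: 28
Deltas:
  31 - 28 = 3
  41 - 31 = 10
  46 - 41 = 5
  51 - 46 = 5
  79 - 51 = 28


Delta encoded: [28, 3, 10, 5, 5, 28]


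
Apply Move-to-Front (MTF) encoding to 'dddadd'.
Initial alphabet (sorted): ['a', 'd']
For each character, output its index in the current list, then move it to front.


MTF encoding:
'd': index 1 in ['a', 'd'] -> ['d', 'a']
'd': index 0 in ['d', 'a'] -> ['d', 'a']
'd': index 0 in ['d', 'a'] -> ['d', 'a']
'a': index 1 in ['d', 'a'] -> ['a', 'd']
'd': index 1 in ['a', 'd'] -> ['d', 'a']
'd': index 0 in ['d', 'a'] -> ['d', 'a']


Output: [1, 0, 0, 1, 1, 0]


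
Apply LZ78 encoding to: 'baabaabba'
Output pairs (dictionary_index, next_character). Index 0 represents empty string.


LZ78 encoding steps:
Dictionary: {0: ''}
Step 1: w='' (idx 0), next='b' -> output (0, 'b'), add 'b' as idx 1
Step 2: w='' (idx 0), next='a' -> output (0, 'a'), add 'a' as idx 2
Step 3: w='a' (idx 2), next='b' -> output (2, 'b'), add 'ab' as idx 3
Step 4: w='a' (idx 2), next='a' -> output (2, 'a'), add 'aa' as idx 4
Step 5: w='b' (idx 1), next='b' -> output (1, 'b'), add 'bb' as idx 5
Step 6: w='a' (idx 2), end of input -> output (2, '')


Encoded: [(0, 'b'), (0, 'a'), (2, 'b'), (2, 'a'), (1, 'b'), (2, '')]


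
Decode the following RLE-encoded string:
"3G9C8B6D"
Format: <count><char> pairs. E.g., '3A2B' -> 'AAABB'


Expanding each <count><char> pair:
  3G -> 'GGG'
  9C -> 'CCCCCCCCC'
  8B -> 'BBBBBBBB'
  6D -> 'DDDDDD'

Decoded = GGGCCCCCCCCCBBBBBBBBDDDDDD


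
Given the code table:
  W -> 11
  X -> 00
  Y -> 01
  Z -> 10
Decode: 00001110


Decoding:
00 -> X
00 -> X
11 -> W
10 -> Z


Result: XXWZ


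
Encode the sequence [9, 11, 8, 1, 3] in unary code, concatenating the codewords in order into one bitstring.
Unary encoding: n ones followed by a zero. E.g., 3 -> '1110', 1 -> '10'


Encode each number as n ones followed by a terminating 0:
  9 -> 1111111110 (10 bits)
  11 -> 111111111110 (12 bits)
  8 -> 111111110 (9 bits)
  1 -> 10 (2 bits)
  3 -> 1110 (4 bits)
Total length = 10 + 12 + 9 + 2 + 4 = 37 bits.

Unary([9, 11, 8, 1, 3]) = 1111111110111111111110111111110101110 (37 bits)


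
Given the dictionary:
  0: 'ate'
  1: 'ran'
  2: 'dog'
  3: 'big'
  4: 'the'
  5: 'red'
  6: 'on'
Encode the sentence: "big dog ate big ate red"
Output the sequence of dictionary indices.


Look up each word in the dictionary:
  'big' -> 3
  'dog' -> 2
  'ate' -> 0
  'big' -> 3
  'ate' -> 0
  'red' -> 5

Encoded: [3, 2, 0, 3, 0, 5]


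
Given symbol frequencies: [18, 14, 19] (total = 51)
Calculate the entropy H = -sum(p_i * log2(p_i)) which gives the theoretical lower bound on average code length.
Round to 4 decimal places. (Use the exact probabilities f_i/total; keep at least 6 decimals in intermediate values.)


Per-symbol terms -p_i * log2(p_i) with p_i = f_i/51:
  p = 18/51 = 0.352941: log2(p) = -1.502500, -p*log2(p) = 0.530294
  p = 14/51 = 0.274510: log2(p) = -1.865070, -p*log2(p) = 0.511980
  p = 19/51 = 0.372549: log2(p) = -1.424498, -p*log2(p) = 0.530695
H = 0.530294 + 0.511980 + 0.530695 = 1.572969

H = 1.573 bits/symbol


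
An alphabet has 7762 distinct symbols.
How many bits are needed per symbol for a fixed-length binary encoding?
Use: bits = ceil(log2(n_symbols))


log2(7762) = 12.9222
Bracket: 2^12 = 4096 < 7762 <= 2^13 = 8192
So ceil(log2(7762)) = 13

bits = ceil(log2(7762)) = ceil(12.9222) = 13 bits


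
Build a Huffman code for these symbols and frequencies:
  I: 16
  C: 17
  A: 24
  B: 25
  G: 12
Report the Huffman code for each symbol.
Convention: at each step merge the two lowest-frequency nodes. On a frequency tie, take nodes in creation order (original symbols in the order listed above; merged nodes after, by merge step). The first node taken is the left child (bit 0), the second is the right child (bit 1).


Huffman tree construction:
Step 1: Merge G(12) + I(16) = 28
Step 2: Merge C(17) + A(24) = 41
Step 3: Merge B(25) + (G+I)(28) = 53
Step 4: Merge (C+A)(41) + (B+(G+I))(53) = 94
Read each symbol's code off the tree from the root (left child = 0, right child = 1).

Codes:
  I: 111 (length 3)
  C: 00 (length 2)
  A: 01 (length 2)
  B: 10 (length 2)
  G: 110 (length 3)
Average code length: 216/94 = 2.2979 bits/symbol


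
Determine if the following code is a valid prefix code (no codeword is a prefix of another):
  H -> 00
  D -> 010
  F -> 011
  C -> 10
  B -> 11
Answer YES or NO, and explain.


Checking each pair (does one codeword prefix another?):
  H='00' vs D='010': no prefix
  H='00' vs F='011': no prefix
  H='00' vs C='10': no prefix
  H='00' vs B='11': no prefix
  D='010' vs H='00': no prefix
  D='010' vs F='011': no prefix
  D='010' vs C='10': no prefix
  D='010' vs B='11': no prefix
  F='011' vs H='00': no prefix
  F='011' vs D='010': no prefix
  F='011' vs C='10': no prefix
  F='011' vs B='11': no prefix
  C='10' vs H='00': no prefix
  C='10' vs D='010': no prefix
  C='10' vs F='011': no prefix
  C='10' vs B='11': no prefix
  B='11' vs H='00': no prefix
  B='11' vs D='010': no prefix
  B='11' vs F='011': no prefix
  B='11' vs C='10': no prefix
No violation found over all pairs.

YES -- this is a valid prefix code. No codeword is a prefix of any other codeword.


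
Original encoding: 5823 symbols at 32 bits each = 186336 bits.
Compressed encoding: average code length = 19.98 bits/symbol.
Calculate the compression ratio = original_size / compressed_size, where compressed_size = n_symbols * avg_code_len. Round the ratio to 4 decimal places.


original_size = n_symbols * orig_bits = 5823 * 32 = 186336 bits
compressed_size = n_symbols * avg_code_len = 5823 * 19.98 = 116343.54 bits
ratio = original_size / compressed_size = 186336 / 116343.54 = 1.6016

Compression ratio = 1.6016


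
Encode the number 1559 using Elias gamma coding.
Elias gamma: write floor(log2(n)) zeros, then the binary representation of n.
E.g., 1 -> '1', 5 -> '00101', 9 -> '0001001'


num_bits = floor(log2(1559)) + 1 = 11
leading_zeros = num_bits - 1 = 10
binary(1559) = 11000010111

Elias gamma(1559) = '0000000000' + '11000010111' = 000000000011000010111 (21 bits)


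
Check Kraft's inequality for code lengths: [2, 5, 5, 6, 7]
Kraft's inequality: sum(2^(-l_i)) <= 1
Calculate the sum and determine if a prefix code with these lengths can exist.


Sum = 2^(-2) + 2^(-5) + 2^(-5) + 2^(-6) + 2^(-7)
    = 0.25 + 0.03125 + 0.03125 + 0.015625 + 0.0078125
    = 43/128 = 0.3359375
Since 0.3359375 <= 1, Kraft's inequality IS satisfied.
A prefix code with these lengths CAN exist.

Kraft sum = 0.3359375. Satisfied.


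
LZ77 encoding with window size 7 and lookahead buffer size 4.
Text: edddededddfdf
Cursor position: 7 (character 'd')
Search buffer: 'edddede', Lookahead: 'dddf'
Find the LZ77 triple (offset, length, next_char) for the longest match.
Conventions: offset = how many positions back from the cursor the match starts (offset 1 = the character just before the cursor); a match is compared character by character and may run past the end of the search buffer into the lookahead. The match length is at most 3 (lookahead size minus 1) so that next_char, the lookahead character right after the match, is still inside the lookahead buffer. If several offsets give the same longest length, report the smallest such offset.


Try each offset into the search buffer:
  offset=1 (pos 6, char 'e'): match length 0
  offset=2 (pos 5, char 'd'): match length 1
  offset=3 (pos 4, char 'e'): match length 0
  offset=4 (pos 3, char 'd'): match length 1
  offset=5 (pos 2, char 'd'): match length 2
  offset=6 (pos 1, char 'd'): match length 3
  offset=7 (pos 0, char 'e'): match length 0
Longest match has length 3 at offset 6.
next_char = character at position 7 + 3 = 10 -> 'f'

Best match: offset=6, length=3 (matching 'ddd' starting at position 1)
LZ77 triple: (6, 3, 'f')


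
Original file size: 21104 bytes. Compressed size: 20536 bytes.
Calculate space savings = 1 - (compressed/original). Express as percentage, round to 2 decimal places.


ratio = compressed/original = 20536/21104 = 0.973086
savings = 1 - ratio = 1 - 0.973086 = 0.026914
as a percentage: 0.026914 * 100 = 2.69%

Space savings = 1 - 20536/21104 = 2.69%


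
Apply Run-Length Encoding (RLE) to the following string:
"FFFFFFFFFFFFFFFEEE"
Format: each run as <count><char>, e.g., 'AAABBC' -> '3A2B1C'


Scanning runs left to right:
  i=0: run of 'F' x 15 -> '15F'
  i=15: run of 'E' x 3 -> '3E'

RLE = 15F3E


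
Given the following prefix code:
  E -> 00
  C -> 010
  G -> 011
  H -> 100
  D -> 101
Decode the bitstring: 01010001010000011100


Decoding step by step:
Bits 010 -> C
Bits 100 -> H
Bits 010 -> C
Bits 100 -> H
Bits 00 -> E
Bits 011 -> G
Bits 100 -> H


Decoded message: CHCHEGH


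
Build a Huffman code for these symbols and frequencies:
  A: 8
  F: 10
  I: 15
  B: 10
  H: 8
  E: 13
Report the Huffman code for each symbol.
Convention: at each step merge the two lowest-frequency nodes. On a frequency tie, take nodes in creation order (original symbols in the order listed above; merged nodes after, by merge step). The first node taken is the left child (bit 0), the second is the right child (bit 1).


Huffman tree construction:
Step 1: Merge A(8) + H(8) = 16
Step 2: Merge F(10) + B(10) = 20
Step 3: Merge E(13) + I(15) = 28
Step 4: Merge (A+H)(16) + (F+B)(20) = 36
Step 5: Merge (E+I)(28) + ((A+H)+(F+B))(36) = 64
Read each symbol's code off the tree from the root (left child = 0, right child = 1).

Codes:
  A: 100 (length 3)
  F: 110 (length 3)
  I: 01 (length 2)
  B: 111 (length 3)
  H: 101 (length 3)
  E: 00 (length 2)
Average code length: 164/64 = 2.5625 bits/symbol


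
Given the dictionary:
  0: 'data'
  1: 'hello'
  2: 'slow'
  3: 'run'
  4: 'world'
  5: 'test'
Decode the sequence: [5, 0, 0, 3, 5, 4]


Look up each index in the dictionary:
  5 -> 'test'
  0 -> 'data'
  0 -> 'data'
  3 -> 'run'
  5 -> 'test'
  4 -> 'world'

Decoded: "test data data run test world"


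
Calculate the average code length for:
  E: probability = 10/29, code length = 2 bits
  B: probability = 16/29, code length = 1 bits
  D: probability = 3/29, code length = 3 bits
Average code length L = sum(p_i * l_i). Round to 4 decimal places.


Weighted contributions p_i * l_i:
  E: (10/29) * 2 = 20/29
  B: (16/29) * 1 = 16/29
  D: (3/29) * 3 = 9/29
Sum = (20 + 16 + 9)/29 = 45/29

L = 45/29 = 1.5517 bits/symbol


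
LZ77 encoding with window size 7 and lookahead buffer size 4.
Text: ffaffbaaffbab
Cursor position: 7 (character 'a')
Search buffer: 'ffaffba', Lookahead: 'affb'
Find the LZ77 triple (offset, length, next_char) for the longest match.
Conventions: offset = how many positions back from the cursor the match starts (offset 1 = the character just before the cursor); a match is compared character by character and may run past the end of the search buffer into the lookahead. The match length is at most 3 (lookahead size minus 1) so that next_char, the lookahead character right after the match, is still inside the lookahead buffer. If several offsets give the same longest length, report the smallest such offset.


Try each offset into the search buffer:
  offset=1 (pos 6, char 'a'): match length 1
  offset=2 (pos 5, char 'b'): match length 0
  offset=3 (pos 4, char 'f'): match length 0
  offset=4 (pos 3, char 'f'): match length 0
  offset=5 (pos 2, char 'a'): match length 3
  offset=6 (pos 1, char 'f'): match length 0
  offset=7 (pos 0, char 'f'): match length 0
Longest match has length 3 at offset 5.
next_char = character at position 7 + 3 = 10 -> 'b'

Best match: offset=5, length=3 (matching 'aff' starting at position 2)
LZ77 triple: (5, 3, 'b')


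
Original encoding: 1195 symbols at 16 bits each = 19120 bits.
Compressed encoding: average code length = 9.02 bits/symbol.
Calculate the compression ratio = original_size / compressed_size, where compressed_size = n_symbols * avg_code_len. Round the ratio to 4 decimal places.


original_size = n_symbols * orig_bits = 1195 * 16 = 19120 bits
compressed_size = n_symbols * avg_code_len = 1195 * 9.02 = 10778.9 bits
ratio = original_size / compressed_size = 19120 / 10778.9 = 1.7738

Compression ratio = 1.7738


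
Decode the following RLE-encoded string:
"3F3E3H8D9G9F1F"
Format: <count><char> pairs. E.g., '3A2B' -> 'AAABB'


Expanding each <count><char> pair:
  3F -> 'FFF'
  3E -> 'EEE'
  3H -> 'HHH'
  8D -> 'DDDDDDDD'
  9G -> 'GGGGGGGGG'
  9F -> 'FFFFFFFFF'
  1F -> 'F'

Decoded = FFFEEEHHHDDDDDDDDGGGGGGGGGFFFFFFFFFF


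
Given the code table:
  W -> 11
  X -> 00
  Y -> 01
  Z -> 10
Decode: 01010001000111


Decoding:
01 -> Y
01 -> Y
00 -> X
01 -> Y
00 -> X
01 -> Y
11 -> W


Result: YYXYXYW


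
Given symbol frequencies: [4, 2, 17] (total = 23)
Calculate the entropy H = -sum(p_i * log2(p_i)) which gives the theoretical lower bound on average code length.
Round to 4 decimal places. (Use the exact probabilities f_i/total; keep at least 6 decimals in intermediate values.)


Per-symbol terms -p_i * log2(p_i) with p_i = f_i/23:
  p = 4/23 = 0.173913: log2(p) = -2.523562, -p*log2(p) = 0.438880
  p = 2/23 = 0.086957: log2(p) = -3.523562, -p*log2(p) = 0.306397
  p = 17/23 = 0.739130: log2(p) = -0.436099, -p*log2(p) = 0.322334
H = 0.438880 + 0.306397 + 0.322334 = 1.067611

H = 1.0676 bits/symbol


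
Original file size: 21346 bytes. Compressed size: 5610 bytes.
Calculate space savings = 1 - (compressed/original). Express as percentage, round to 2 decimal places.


ratio = compressed/original = 5610/21346 = 0.262813
savings = 1 - ratio = 1 - 0.262813 = 0.737187
as a percentage: 0.737187 * 100 = 73.72%

Space savings = 1 - 5610/21346 = 73.72%


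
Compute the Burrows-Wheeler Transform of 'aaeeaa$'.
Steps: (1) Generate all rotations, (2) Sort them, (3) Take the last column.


Rotations (sorted):
  0: $aaeeaa -> last char: a
  1: a$aaeea -> last char: a
  2: aa$aaee -> last char: e
  3: aaeeaa$ -> last char: $
  4: aeeaa$a -> last char: a
  5: eaa$aae -> last char: e
  6: eeaa$aa -> last char: a


BWT = aae$aea


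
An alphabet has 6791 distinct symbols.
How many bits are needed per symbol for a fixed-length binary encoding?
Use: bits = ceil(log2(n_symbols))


log2(6791) = 12.7294
Bracket: 2^12 = 4096 < 6791 <= 2^13 = 8192
So ceil(log2(6791)) = 13

bits = ceil(log2(6791)) = ceil(12.7294) = 13 bits


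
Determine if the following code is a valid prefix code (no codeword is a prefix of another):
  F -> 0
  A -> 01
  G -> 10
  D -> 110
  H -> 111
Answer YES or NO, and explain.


Checking each pair (does one codeword prefix another?):
  F='0' vs A='01': prefix -- VIOLATION

NO -- this is NOT a valid prefix code. F (0) is a prefix of A (01).


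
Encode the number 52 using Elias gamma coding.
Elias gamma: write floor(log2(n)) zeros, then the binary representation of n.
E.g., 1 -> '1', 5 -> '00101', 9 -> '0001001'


num_bits = floor(log2(52)) + 1 = 6
leading_zeros = num_bits - 1 = 5
binary(52) = 110100

Elias gamma(52) = '00000' + '110100' = 00000110100 (11 bits)


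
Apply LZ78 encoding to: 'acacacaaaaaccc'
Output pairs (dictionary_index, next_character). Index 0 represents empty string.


LZ78 encoding steps:
Dictionary: {0: ''}
Step 1: w='' (idx 0), next='a' -> output (0, 'a'), add 'a' as idx 1
Step 2: w='' (idx 0), next='c' -> output (0, 'c'), add 'c' as idx 2
Step 3: w='a' (idx 1), next='c' -> output (1, 'c'), add 'ac' as idx 3
Step 4: w='ac' (idx 3), next='a' -> output (3, 'a'), add 'aca' as idx 4
Step 5: w='a' (idx 1), next='a' -> output (1, 'a'), add 'aa' as idx 5
Step 6: w='aa' (idx 5), next='c' -> output (5, 'c'), add 'aac' as idx 6
Step 7: w='c' (idx 2), next='c' -> output (2, 'c'), add 'cc' as idx 7


Encoded: [(0, 'a'), (0, 'c'), (1, 'c'), (3, 'a'), (1, 'a'), (5, 'c'), (2, 'c')]


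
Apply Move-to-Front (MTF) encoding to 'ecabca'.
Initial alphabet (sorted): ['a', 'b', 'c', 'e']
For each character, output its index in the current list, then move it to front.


MTF encoding:
'e': index 3 in ['a', 'b', 'c', 'e'] -> ['e', 'a', 'b', 'c']
'c': index 3 in ['e', 'a', 'b', 'c'] -> ['c', 'e', 'a', 'b']
'a': index 2 in ['c', 'e', 'a', 'b'] -> ['a', 'c', 'e', 'b']
'b': index 3 in ['a', 'c', 'e', 'b'] -> ['b', 'a', 'c', 'e']
'c': index 2 in ['b', 'a', 'c', 'e'] -> ['c', 'b', 'a', 'e']
'a': index 2 in ['c', 'b', 'a', 'e'] -> ['a', 'c', 'b', 'e']


Output: [3, 3, 2, 3, 2, 2]


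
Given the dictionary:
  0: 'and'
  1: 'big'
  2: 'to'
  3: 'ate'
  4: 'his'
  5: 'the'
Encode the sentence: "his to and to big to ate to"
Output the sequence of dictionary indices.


Look up each word in the dictionary:
  'his' -> 4
  'to' -> 2
  'and' -> 0
  'to' -> 2
  'big' -> 1
  'to' -> 2
  'ate' -> 3
  'to' -> 2

Encoded: [4, 2, 0, 2, 1, 2, 3, 2]


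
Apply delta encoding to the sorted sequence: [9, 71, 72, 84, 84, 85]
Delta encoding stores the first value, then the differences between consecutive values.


First value: 9
Deltas:
  71 - 9 = 62
  72 - 71 = 1
  84 - 72 = 12
  84 - 84 = 0
  85 - 84 = 1


Delta encoded: [9, 62, 1, 12, 0, 1]


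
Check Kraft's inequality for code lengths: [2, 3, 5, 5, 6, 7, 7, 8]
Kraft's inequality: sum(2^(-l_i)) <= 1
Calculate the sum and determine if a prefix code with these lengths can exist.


Sum = 2^(-2) + 2^(-3) + 2^(-5) + 2^(-5) + 2^(-6) + 2^(-7) + 2^(-7) + 2^(-8)
    = 0.25 + 0.125 + 0.03125 + 0.03125 + 0.015625 + 0.0078125 + 0.0078125 + 0.00390625
    = 121/256 = 0.47265625
Since 0.47265625 <= 1, Kraft's inequality IS satisfied.
A prefix code with these lengths CAN exist.

Kraft sum = 0.47265625. Satisfied.


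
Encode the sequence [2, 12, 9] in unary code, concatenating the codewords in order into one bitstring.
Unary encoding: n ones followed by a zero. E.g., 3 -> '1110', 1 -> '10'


Encode each number as n ones followed by a terminating 0:
  2 -> 110 (3 bits)
  12 -> 1111111111110 (13 bits)
  9 -> 1111111110 (10 bits)
Total length = 3 + 13 + 10 = 26 bits.

Unary([2, 12, 9]) = 11011111111111101111111110 (26 bits)


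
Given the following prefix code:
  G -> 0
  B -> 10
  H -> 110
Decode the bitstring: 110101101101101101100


Decoding step by step:
Bits 110 -> H
Bits 10 -> B
Bits 110 -> H
Bits 110 -> H
Bits 110 -> H
Bits 110 -> H
Bits 110 -> H
Bits 0 -> G


Decoded message: HBHHHHHG


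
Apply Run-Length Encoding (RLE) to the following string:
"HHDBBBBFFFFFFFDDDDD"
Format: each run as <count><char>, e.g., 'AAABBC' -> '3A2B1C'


Scanning runs left to right:
  i=0: run of 'H' x 2 -> '2H'
  i=2: run of 'D' x 1 -> '1D'
  i=3: run of 'B' x 4 -> '4B'
  i=7: run of 'F' x 7 -> '7F'
  i=14: run of 'D' x 5 -> '5D'

RLE = 2H1D4B7F5D


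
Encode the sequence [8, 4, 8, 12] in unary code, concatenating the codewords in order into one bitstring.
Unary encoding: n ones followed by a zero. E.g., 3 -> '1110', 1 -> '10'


Encode each number as n ones followed by a terminating 0:
  8 -> 111111110 (9 bits)
  4 -> 11110 (5 bits)
  8 -> 111111110 (9 bits)
  12 -> 1111111111110 (13 bits)
Total length = 9 + 5 + 9 + 13 = 36 bits.

Unary([8, 4, 8, 12]) = 111111110111101111111101111111111110 (36 bits)


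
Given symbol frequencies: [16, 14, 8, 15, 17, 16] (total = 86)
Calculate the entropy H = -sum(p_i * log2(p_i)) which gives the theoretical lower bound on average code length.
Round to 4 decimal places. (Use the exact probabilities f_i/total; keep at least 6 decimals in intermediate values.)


Per-symbol terms -p_i * log2(p_i) with p_i = f_i/86:
  p = 16/86 = 0.186047: log2(p) = -2.426265, -p*log2(p) = 0.451398
  p = 14/86 = 0.162791: log2(p) = -2.618910, -p*log2(p) = 0.426334
  p = 8/86 = 0.093023: log2(p) = -3.426265, -p*log2(p) = 0.318722
  p = 15/86 = 0.174419: log2(p) = -2.519374, -p*log2(p) = 0.439426
  p = 17/86 = 0.197674: log2(p) = -2.338802, -p*log2(p) = 0.462321
  p = 16/86 = 0.186047: log2(p) = -2.426265, -p*log2(p) = 0.451398
H = 0.451398 + 0.426334 + 0.318722 + 0.439426 + 0.462321 + 0.451398 = 2.549599

H = 2.5496 bits/symbol


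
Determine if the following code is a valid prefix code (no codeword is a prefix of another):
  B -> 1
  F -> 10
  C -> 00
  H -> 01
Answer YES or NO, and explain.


Checking each pair (does one codeword prefix another?):
  B='1' vs F='10': prefix -- VIOLATION

NO -- this is NOT a valid prefix code. B (1) is a prefix of F (10).


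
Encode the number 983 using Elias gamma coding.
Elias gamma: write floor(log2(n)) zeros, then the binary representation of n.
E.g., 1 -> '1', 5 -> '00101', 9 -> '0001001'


num_bits = floor(log2(983)) + 1 = 10
leading_zeros = num_bits - 1 = 9
binary(983) = 1111010111

Elias gamma(983) = '000000000' + '1111010111' = 0000000001111010111 (19 bits)


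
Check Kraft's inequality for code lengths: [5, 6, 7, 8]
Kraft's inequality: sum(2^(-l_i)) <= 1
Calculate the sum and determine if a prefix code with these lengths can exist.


Sum = 2^(-5) + 2^(-6) + 2^(-7) + 2^(-8)
    = 0.03125 + 0.015625 + 0.0078125 + 0.00390625
    = 15/256 = 0.05859375
Since 0.05859375 <= 1, Kraft's inequality IS satisfied.
A prefix code with these lengths CAN exist.

Kraft sum = 0.05859375. Satisfied.


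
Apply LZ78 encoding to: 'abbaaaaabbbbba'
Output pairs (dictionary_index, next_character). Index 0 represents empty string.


LZ78 encoding steps:
Dictionary: {0: ''}
Step 1: w='' (idx 0), next='a' -> output (0, 'a'), add 'a' as idx 1
Step 2: w='' (idx 0), next='b' -> output (0, 'b'), add 'b' as idx 2
Step 3: w='b' (idx 2), next='a' -> output (2, 'a'), add 'ba' as idx 3
Step 4: w='a' (idx 1), next='a' -> output (1, 'a'), add 'aa' as idx 4
Step 5: w='aa' (idx 4), next='b' -> output (4, 'b'), add 'aab' as idx 5
Step 6: w='b' (idx 2), next='b' -> output (2, 'b'), add 'bb' as idx 6
Step 7: w='bb' (idx 6), next='a' -> output (6, 'a'), add 'bba' as idx 7


Encoded: [(0, 'a'), (0, 'b'), (2, 'a'), (1, 'a'), (4, 'b'), (2, 'b'), (6, 'a')]


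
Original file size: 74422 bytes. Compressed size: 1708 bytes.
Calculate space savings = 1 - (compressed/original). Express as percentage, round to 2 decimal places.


ratio = compressed/original = 1708/74422 = 0.02295
savings = 1 - ratio = 1 - 0.02295 = 0.97705
as a percentage: 0.97705 * 100 = 97.7%

Space savings = 1 - 1708/74422 = 97.7%


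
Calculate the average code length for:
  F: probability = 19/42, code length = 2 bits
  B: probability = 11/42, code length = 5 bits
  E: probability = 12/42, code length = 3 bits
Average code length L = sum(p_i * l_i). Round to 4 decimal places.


Weighted contributions p_i * l_i:
  F: (19/42) * 2 = 38/42
  B: (11/42) * 5 = 55/42
  E: (12/42) * 3 = 36/42
Sum = (38 + 55 + 36)/42 = 129/42

L = 129/42 = 3.0714 bits/symbol


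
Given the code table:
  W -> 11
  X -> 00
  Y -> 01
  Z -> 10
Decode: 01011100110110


Decoding:
01 -> Y
01 -> Y
11 -> W
00 -> X
11 -> W
01 -> Y
10 -> Z


Result: YYWXWYZ


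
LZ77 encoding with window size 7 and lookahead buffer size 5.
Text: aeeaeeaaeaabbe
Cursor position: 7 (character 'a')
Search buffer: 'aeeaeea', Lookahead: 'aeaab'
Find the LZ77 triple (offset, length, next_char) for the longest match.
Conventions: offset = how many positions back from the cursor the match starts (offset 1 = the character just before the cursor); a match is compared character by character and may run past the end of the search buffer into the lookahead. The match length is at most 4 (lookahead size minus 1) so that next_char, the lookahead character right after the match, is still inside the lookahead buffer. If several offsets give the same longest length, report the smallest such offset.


Try each offset into the search buffer:
  offset=1 (pos 6, char 'a'): match length 1
  offset=2 (pos 5, char 'e'): match length 0
  offset=3 (pos 4, char 'e'): match length 0
  offset=4 (pos 3, char 'a'): match length 2
  offset=5 (pos 2, char 'e'): match length 0
  offset=6 (pos 1, char 'e'): match length 0
  offset=7 (pos 0, char 'a'): match length 2
Longest match has length 2, found at offsets 4, 7; take the smallest, offset 4.
next_char = character at position 7 + 2 = 9 -> 'a'

Best match: offset=4, length=2 (matching 'ae' starting at position 3)
LZ77 triple: (4, 2, 'a')


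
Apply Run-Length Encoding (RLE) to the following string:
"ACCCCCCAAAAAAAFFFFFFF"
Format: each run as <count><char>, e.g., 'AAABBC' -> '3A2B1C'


Scanning runs left to right:
  i=0: run of 'A' x 1 -> '1A'
  i=1: run of 'C' x 6 -> '6C'
  i=7: run of 'A' x 7 -> '7A'
  i=14: run of 'F' x 7 -> '7F'

RLE = 1A6C7A7F


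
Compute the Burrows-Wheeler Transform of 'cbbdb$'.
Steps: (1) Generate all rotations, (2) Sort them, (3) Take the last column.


Rotations (sorted):
  0: $cbbdb -> last char: b
  1: b$cbbd -> last char: d
  2: bbdb$c -> last char: c
  3: bdb$cb -> last char: b
  4: cbbdb$ -> last char: $
  5: db$cbb -> last char: b


BWT = bdcb$b


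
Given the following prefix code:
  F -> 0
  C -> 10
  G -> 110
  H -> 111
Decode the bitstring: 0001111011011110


Decoding step by step:
Bits 0 -> F
Bits 0 -> F
Bits 0 -> F
Bits 111 -> H
Bits 10 -> C
Bits 110 -> G
Bits 111 -> H
Bits 10 -> C


Decoded message: FFFHCGHC


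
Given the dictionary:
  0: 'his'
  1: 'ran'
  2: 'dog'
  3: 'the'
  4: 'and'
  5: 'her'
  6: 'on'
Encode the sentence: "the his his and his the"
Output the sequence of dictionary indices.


Look up each word in the dictionary:
  'the' -> 3
  'his' -> 0
  'his' -> 0
  'and' -> 4
  'his' -> 0
  'the' -> 3

Encoded: [3, 0, 0, 4, 0, 3]


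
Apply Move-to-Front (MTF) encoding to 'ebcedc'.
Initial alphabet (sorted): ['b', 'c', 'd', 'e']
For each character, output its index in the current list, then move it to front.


MTF encoding:
'e': index 3 in ['b', 'c', 'd', 'e'] -> ['e', 'b', 'c', 'd']
'b': index 1 in ['e', 'b', 'c', 'd'] -> ['b', 'e', 'c', 'd']
'c': index 2 in ['b', 'e', 'c', 'd'] -> ['c', 'b', 'e', 'd']
'e': index 2 in ['c', 'b', 'e', 'd'] -> ['e', 'c', 'b', 'd']
'd': index 3 in ['e', 'c', 'b', 'd'] -> ['d', 'e', 'c', 'b']
'c': index 2 in ['d', 'e', 'c', 'b'] -> ['c', 'd', 'e', 'b']


Output: [3, 1, 2, 2, 3, 2]


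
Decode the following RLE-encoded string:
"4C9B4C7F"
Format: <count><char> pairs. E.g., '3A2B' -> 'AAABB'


Expanding each <count><char> pair:
  4C -> 'CCCC'
  9B -> 'BBBBBBBBB'
  4C -> 'CCCC'
  7F -> 'FFFFFFF'

Decoded = CCCCBBBBBBBBBCCCCFFFFFFF


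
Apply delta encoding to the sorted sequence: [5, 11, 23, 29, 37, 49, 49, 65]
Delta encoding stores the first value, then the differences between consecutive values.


First value: 5
Deltas:
  11 - 5 = 6
  23 - 11 = 12
  29 - 23 = 6
  37 - 29 = 8
  49 - 37 = 12
  49 - 49 = 0
  65 - 49 = 16


Delta encoded: [5, 6, 12, 6, 8, 12, 0, 16]


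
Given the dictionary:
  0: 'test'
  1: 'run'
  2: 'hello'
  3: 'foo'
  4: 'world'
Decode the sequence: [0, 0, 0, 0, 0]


Look up each index in the dictionary:
  0 -> 'test'
  0 -> 'test'
  0 -> 'test'
  0 -> 'test'
  0 -> 'test'

Decoded: "test test test test test"


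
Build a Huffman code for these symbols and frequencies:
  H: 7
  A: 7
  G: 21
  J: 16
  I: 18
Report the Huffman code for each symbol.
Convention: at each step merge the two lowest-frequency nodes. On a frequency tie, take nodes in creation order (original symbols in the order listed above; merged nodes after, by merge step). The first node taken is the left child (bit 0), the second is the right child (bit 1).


Huffman tree construction:
Step 1: Merge H(7) + A(7) = 14
Step 2: Merge (H+A)(14) + J(16) = 30
Step 3: Merge I(18) + G(21) = 39
Step 4: Merge ((H+A)+J)(30) + (I+G)(39) = 69
Read each symbol's code off the tree from the root (left child = 0, right child = 1).

Codes:
  H: 000 (length 3)
  A: 001 (length 3)
  G: 11 (length 2)
  J: 01 (length 2)
  I: 10 (length 2)
Average code length: 152/69 = 2.2029 bits/symbol


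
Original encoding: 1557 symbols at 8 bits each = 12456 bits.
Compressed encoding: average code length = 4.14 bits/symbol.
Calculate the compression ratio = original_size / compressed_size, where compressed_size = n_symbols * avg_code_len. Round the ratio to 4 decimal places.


original_size = n_symbols * orig_bits = 1557 * 8 = 12456 bits
compressed_size = n_symbols * avg_code_len = 1557 * 4.14 = 6445.98 bits
ratio = original_size / compressed_size = 12456 / 6445.98 = 1.9324

Compression ratio = 1.9324


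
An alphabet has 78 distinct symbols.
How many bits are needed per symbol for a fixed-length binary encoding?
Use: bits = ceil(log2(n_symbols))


log2(78) = 6.2854
Bracket: 2^6 = 64 < 78 <= 2^7 = 128
So ceil(log2(78)) = 7

bits = ceil(log2(78)) = ceil(6.2854) = 7 bits


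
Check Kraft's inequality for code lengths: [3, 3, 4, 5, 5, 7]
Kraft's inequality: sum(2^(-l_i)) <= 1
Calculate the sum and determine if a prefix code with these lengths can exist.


Sum = 2^(-3) + 2^(-3) + 2^(-4) + 2^(-5) + 2^(-5) + 2^(-7)
    = 0.125 + 0.125 + 0.0625 + 0.03125 + 0.03125 + 0.0078125
    = 49/128 = 0.3828125
Since 0.3828125 <= 1, Kraft's inequality IS satisfied.
A prefix code with these lengths CAN exist.

Kraft sum = 0.3828125. Satisfied.


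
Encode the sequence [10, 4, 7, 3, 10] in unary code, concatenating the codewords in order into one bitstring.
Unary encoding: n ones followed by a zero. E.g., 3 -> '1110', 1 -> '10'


Encode each number as n ones followed by a terminating 0:
  10 -> 11111111110 (11 bits)
  4 -> 11110 (5 bits)
  7 -> 11111110 (8 bits)
  3 -> 1110 (4 bits)
  10 -> 11111111110 (11 bits)
Total length = 11 + 5 + 8 + 4 + 11 = 39 bits.

Unary([10, 4, 7, 3, 10]) = 111111111101111011111110111011111111110 (39 bits)


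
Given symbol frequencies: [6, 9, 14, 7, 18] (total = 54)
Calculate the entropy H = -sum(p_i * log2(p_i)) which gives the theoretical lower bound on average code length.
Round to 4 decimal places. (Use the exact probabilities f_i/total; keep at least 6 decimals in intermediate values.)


Per-symbol terms -p_i * log2(p_i) with p_i = f_i/54:
  p = 6/54 = 0.111111: log2(p) = -3.169925, -p*log2(p) = 0.352214
  p = 9/54 = 0.166667: log2(p) = -2.584963, -p*log2(p) = 0.430827
  p = 14/54 = 0.259259: log2(p) = -1.947533, -p*log2(p) = 0.504916
  p = 7/54 = 0.129630: log2(p) = -2.947533, -p*log2(p) = 0.382088
  p = 18/54 = 0.333333: log2(p) = -1.584963, -p*log2(p) = 0.528321
H = 0.352214 + 0.430827 + 0.504916 + 0.382088 + 0.528321 = 2.198366

H = 2.1984 bits/symbol
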